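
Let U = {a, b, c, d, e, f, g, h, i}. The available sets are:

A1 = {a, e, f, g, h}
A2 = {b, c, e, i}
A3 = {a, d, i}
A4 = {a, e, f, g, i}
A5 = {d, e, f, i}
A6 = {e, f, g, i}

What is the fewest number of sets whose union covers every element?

3

A1, A2, A3 together cover {a, b, c, d, e, f, g, h, i} — every element.
No 2 of the 6 sets cover everything (all 15 pairs fall short), so 3 is minimum.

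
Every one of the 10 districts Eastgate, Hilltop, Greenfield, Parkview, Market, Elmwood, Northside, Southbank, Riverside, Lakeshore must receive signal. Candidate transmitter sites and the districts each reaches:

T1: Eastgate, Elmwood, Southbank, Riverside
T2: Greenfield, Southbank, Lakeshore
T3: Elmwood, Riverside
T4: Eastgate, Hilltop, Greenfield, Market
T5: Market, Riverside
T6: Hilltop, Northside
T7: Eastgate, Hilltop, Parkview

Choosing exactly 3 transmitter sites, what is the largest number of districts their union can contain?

Choosing T1, T2, T4 covers {Eastgate, Hilltop, Greenfield, Market, Elmwood, Southbank, Riverside, Lakeshore} — 8 districts.
No choice of 3 transmitter sites does better; here Parkview, Northside are left uncovered.

8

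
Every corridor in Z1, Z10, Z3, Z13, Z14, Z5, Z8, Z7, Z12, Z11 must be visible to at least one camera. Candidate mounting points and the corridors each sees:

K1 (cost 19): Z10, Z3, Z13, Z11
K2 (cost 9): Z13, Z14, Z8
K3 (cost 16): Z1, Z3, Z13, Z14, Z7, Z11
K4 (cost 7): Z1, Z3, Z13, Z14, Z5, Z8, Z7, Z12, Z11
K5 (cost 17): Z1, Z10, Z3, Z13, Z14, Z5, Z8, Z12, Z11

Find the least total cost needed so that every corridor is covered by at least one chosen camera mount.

K4, K5 cover every corridor at cost 7 + 17 = 24.
Any cover uses at least 2 camera mounts; among all covering selections none totals below 24.

24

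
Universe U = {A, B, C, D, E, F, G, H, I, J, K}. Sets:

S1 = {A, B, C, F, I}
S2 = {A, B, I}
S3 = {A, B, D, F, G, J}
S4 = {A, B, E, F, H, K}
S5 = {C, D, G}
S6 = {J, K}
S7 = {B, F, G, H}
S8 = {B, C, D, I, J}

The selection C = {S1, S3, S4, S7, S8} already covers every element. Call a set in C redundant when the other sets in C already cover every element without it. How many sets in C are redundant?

Drop S1: the rest still cover every element — redundant.
Drop S3: the rest still cover every element — redundant.
Drop S4: E, K uncovered — not redundant.
Drop S7: the rest still cover every element — redundant.
Drop S8: the rest still cover every element — redundant.
4 redundant: S1, S3, S7, S8.

4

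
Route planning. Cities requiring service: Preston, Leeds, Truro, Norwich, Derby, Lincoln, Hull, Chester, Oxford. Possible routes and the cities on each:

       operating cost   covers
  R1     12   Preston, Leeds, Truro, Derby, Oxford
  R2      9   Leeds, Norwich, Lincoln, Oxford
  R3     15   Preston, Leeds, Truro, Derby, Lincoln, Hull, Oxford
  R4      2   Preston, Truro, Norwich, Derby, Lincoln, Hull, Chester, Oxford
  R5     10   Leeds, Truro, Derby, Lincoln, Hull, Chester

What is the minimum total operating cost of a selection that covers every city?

R2, R4 cover every city at operating cost 9 + 2 = 11.
Any cover uses at least 2 routes; among all covering selections none totals below 11.

11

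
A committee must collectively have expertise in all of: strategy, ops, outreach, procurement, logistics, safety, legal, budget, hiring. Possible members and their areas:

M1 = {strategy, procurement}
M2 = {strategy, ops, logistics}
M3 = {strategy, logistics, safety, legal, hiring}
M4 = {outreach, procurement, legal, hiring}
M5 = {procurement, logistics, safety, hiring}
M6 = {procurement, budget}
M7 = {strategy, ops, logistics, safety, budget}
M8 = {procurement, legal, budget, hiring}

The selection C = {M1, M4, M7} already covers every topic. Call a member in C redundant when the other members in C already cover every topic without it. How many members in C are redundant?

Drop M1: the rest still cover every topic — redundant.
Drop M4: outreach, legal, hiring uncovered — not redundant.
Drop M7: ops, logistics, safety, budget uncovered — not redundant.
1 redundant: M1.

1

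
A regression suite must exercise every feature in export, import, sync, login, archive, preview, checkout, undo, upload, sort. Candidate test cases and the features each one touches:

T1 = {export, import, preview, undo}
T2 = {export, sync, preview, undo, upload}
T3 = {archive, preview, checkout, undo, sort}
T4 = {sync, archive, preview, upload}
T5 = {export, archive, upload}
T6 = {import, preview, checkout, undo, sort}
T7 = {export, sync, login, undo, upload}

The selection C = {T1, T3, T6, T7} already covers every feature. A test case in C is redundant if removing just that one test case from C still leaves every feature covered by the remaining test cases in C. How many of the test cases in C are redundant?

Drop T1: the rest still cover every feature — redundant.
Drop T3: archive uncovered — not redundant.
Drop T6: the rest still cover every feature — redundant.
Drop T7: sync, login, upload uncovered — not redundant.
2 redundant: T1, T6.

2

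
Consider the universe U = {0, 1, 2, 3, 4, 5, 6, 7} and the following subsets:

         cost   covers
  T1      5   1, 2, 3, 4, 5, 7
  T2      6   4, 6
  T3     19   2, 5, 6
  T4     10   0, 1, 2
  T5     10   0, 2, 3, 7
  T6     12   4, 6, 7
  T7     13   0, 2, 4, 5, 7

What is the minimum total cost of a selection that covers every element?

T1, T2, T4 cover every element at cost 5 + 6 + 10 = 21.
Any cover uses at least 3 sets; among all covering selections none totals below 21.

21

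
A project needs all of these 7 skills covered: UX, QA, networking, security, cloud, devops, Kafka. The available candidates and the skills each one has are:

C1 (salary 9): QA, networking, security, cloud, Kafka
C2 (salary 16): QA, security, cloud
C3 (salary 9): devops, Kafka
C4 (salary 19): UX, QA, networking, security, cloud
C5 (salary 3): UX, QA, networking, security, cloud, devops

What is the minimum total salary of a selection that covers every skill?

C1, C5 cover every skill at salary 9 + 3 = 12.
Any cover uses at least 2 candidates; among all covering selections none totals below 12.

12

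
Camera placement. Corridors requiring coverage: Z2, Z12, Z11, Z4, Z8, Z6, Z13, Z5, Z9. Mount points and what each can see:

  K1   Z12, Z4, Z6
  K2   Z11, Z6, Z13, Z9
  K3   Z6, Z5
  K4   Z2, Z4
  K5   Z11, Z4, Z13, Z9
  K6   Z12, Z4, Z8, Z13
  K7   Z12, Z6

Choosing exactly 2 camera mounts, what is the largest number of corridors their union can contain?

Choosing K2, K6 covers {Z12, Z11, Z4, Z8, Z6, Z13, Z9} — 7 corridors.
No choice of 2 camera mounts does better; here Z2, Z5 are left uncovered.

7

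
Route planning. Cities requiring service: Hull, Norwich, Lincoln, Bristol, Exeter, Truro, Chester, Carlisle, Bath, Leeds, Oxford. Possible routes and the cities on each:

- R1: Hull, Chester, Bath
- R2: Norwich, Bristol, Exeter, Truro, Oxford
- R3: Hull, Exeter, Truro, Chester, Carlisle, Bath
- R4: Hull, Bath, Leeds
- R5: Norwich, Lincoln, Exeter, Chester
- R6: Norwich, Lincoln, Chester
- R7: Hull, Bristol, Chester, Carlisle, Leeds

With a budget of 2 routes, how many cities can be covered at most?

9

Choosing R2, R3 covers {Hull, Norwich, Bristol, Exeter, Truro, Chester, Carlisle, Bath, Oxford} — 9 cities.
No choice of 2 routes does better; here Lincoln, Leeds are left uncovered.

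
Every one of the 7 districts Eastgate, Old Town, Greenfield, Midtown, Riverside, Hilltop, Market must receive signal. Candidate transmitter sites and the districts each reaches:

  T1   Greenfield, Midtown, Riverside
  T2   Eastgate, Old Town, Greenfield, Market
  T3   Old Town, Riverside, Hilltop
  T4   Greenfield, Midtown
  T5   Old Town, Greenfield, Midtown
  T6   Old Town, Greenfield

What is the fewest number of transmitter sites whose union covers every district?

T1, T2, T3 together cover {Eastgate, Old Town, Greenfield, Midtown, Riverside, Hilltop, Market} — every district.
No 2 of the 6 transmitter sites cover everything (all 15 pairs fall short), so 3 is minimum.

3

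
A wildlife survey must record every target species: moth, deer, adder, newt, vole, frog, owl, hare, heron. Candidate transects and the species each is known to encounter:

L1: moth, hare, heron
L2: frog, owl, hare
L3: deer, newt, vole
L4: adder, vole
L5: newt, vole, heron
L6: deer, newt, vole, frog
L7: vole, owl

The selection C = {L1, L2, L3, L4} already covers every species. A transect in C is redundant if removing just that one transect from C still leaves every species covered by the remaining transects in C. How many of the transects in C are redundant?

Drop L1: moth, heron uncovered — not redundant.
Drop L2: frog, owl uncovered — not redundant.
Drop L3: deer, newt uncovered — not redundant.
Drop L4: adder uncovered — not redundant.
None of the transects in C is redundant.

0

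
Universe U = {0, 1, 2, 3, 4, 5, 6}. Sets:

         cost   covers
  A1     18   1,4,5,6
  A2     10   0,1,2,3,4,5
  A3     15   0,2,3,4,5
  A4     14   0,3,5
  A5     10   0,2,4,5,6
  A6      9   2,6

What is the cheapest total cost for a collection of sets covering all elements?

A2, A6 cover every element at cost 10 + 9 = 19.
Any cover uses at least 2 sets; among all covering selections none totals below 19.

19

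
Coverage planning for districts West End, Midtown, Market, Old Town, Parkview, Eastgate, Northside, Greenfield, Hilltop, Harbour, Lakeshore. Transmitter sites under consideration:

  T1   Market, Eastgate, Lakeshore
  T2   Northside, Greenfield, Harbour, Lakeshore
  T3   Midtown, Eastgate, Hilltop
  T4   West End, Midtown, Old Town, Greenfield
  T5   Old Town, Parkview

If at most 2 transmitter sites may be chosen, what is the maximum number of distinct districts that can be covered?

Choosing T1, T4 covers {West End, Midtown, Market, Old Town, Eastgate, Greenfield, Lakeshore} — 7 districts.
No choice of 2 transmitter sites does better; here Parkview, Northside, Hilltop, Harbour are left uncovered.

7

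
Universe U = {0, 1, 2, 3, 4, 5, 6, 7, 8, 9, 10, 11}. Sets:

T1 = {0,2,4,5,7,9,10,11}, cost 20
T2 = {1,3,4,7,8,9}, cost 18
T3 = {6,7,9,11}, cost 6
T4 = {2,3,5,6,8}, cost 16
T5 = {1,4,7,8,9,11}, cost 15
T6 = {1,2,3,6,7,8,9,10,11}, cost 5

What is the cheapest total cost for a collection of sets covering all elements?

T1, T6 cover every element at cost 20 + 5 = 25.
Any cover uses at least 2 sets; among all covering selections none totals below 25.

25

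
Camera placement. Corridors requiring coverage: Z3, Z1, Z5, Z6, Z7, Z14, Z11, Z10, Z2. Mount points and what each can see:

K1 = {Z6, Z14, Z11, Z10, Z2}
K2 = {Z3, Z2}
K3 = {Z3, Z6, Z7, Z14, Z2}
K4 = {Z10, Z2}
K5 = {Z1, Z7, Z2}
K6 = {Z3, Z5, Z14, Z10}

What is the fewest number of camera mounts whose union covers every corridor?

K1, K5, K6 together cover {Z3, Z1, Z5, Z6, Z7, Z14, Z11, Z10, Z2} — every corridor.
No 2 of the 6 camera mounts cover everything (all 15 pairs fall short), so 3 is minimum.
Greedy (largest uncovered first) would take K1, K3, K5, K6 — 4 camera mounts — but 3 suffice.

3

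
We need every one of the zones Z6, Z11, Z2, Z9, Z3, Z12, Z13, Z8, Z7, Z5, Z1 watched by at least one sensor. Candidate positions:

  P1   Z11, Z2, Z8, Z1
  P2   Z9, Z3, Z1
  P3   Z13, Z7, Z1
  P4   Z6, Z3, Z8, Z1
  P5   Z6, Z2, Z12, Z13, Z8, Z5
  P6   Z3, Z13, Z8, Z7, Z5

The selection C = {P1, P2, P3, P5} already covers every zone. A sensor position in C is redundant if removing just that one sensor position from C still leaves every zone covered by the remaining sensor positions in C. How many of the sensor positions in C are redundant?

Drop P1: Z11 uncovered — not redundant.
Drop P2: Z9, Z3 uncovered — not redundant.
Drop P3: Z7 uncovered — not redundant.
Drop P5: Z6, Z12, Z5 uncovered — not redundant.
None of the sensor positions in C is redundant.

0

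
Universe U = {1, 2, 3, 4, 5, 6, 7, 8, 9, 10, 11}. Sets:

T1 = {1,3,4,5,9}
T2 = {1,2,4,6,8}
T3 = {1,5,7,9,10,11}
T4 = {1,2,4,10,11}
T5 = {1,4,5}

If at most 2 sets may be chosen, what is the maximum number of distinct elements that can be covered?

Choosing T2, T3 covers {1, 2, 4, 5, 6, 7, 8, 9, 10, 11} — 10 elements.
No choice of 2 sets does better; here 3 is left uncovered.

10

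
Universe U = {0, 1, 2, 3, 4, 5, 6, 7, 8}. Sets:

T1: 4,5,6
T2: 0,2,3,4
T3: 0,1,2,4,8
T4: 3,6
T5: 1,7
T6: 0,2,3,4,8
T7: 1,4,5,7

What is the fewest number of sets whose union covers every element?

T1, T5, T6 together cover {0, 1, 2, 3, 4, 5, 6, 7, 8} — every element.
No 2 of the 7 sets cover everything (all 21 pairs fall short), so 3 is minimum.
Greedy (largest uncovered first) would take T3, T1, T2, T5 — 4 sets — but 3 suffice.

3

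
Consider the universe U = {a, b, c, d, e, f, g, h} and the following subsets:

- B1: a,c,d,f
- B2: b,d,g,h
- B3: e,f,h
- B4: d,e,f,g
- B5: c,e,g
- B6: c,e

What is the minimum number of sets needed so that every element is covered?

B1, B2, B3 together cover {a, b, c, d, e, f, g, h} — every element.
No 2 of the 6 sets cover everything (all 15 pairs fall short), so 3 is minimum.

3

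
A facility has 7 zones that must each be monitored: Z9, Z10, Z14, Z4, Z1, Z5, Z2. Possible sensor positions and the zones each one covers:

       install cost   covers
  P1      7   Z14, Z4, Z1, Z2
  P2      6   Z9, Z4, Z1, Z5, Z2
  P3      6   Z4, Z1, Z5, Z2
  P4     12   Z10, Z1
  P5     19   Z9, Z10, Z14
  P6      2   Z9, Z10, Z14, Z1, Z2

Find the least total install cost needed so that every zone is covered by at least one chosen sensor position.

P2, P6 cover every zone at install cost 6 + 2 = 8.
Any cover uses at least 2 sensor positions; among all covering selections none totals below 8.

8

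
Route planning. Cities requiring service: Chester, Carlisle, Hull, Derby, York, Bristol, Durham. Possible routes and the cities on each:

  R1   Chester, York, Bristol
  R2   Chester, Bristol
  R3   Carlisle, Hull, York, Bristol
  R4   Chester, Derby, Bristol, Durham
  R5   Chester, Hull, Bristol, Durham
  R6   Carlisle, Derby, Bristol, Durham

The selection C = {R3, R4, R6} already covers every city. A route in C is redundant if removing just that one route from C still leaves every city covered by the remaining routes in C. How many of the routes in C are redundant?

1

Drop R3: Hull, York uncovered — not redundant.
Drop R4: Chester uncovered — not redundant.
Drop R6: the rest still cover every city — redundant.
1 redundant: R6.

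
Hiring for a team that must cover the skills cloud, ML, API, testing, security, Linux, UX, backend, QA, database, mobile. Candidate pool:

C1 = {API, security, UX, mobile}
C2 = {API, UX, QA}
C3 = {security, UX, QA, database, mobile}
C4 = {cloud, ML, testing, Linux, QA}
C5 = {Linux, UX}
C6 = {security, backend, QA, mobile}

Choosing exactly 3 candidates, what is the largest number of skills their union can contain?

10

Choosing C1, C3, C4 covers {cloud, ML, API, testing, security, Linux, UX, QA, database, mobile} — 10 skills.
No choice of 3 candidates does better; here backend is left uncovered.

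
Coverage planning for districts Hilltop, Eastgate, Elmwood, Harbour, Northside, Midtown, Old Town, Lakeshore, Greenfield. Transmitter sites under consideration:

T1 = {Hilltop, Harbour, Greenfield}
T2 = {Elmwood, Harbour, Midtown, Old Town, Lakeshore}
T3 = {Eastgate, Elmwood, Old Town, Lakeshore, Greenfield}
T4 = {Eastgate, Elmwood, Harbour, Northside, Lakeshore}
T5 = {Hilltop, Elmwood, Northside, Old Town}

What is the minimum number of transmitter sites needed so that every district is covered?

T1, T2, T4 together cover {Hilltop, Eastgate, Elmwood, Harbour, Northside, Midtown, Old Town, Lakeshore, Greenfield} — every district.
No 2 of the 5 transmitter sites cover everything (all 10 pairs fall short), so 3 is minimum.

3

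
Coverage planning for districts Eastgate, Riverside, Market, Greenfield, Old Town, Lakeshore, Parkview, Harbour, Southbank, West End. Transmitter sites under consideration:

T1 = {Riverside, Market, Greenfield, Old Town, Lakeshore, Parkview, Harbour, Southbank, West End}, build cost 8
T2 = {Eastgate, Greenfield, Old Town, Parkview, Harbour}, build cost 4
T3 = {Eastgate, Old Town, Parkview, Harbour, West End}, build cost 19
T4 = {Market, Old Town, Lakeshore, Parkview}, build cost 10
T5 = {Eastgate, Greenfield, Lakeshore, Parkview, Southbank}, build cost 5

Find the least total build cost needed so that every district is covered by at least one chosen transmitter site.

12

T1, T2 cover every district at build cost 8 + 4 = 12.
Any cover uses at least 2 transmitter sites; among all covering selections none totals below 12.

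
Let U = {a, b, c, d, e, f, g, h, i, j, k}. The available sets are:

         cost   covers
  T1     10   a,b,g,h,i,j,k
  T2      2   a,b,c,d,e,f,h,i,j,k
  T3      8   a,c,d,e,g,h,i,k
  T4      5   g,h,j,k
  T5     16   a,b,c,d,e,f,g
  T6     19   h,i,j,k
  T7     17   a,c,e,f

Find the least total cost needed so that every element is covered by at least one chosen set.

7

T2, T4 cover every element at cost 2 + 5 = 7.
Any cover uses at least 2 sets; among all covering selections none totals below 7.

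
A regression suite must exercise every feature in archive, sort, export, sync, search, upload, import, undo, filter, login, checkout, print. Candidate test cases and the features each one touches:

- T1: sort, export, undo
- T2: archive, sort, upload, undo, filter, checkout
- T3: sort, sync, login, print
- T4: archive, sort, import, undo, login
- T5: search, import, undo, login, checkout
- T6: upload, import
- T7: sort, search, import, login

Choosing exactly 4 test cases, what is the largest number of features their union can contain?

Choosing T1, T2, T3, T5 covers {archive, sort, export, sync, search, upload, import, undo, filter, login, checkout, print} — 12 features.
That is all 12 features.

12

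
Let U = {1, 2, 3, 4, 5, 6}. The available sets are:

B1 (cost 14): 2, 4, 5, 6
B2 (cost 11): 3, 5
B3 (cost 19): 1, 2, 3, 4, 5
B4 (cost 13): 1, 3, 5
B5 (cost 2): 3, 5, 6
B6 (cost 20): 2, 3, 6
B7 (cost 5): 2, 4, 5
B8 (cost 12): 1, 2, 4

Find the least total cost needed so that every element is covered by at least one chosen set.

B5, B8 cover every element at cost 2 + 12 = 14.
Any cover uses at least 2 sets; among all covering selections none totals below 14.

14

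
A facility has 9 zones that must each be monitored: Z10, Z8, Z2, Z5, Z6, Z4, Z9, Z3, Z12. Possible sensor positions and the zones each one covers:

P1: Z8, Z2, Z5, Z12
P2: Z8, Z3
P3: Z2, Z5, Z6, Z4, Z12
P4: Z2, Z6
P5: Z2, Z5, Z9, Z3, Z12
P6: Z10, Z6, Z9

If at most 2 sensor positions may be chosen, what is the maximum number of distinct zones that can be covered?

7

Choosing P1, P6 covers {Z10, Z8, Z2, Z5, Z6, Z9, Z12} — 7 zones.
No choice of 2 sensor positions does better; here Z4, Z3 are left uncovered.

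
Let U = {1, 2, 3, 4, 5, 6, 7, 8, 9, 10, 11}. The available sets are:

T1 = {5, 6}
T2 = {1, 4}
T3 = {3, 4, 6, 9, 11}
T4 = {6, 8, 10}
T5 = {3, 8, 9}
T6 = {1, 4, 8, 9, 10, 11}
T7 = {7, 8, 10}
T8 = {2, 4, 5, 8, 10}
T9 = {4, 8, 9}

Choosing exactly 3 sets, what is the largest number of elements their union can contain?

Choosing T2, T3, T8 covers {1, 2, 3, 4, 5, 6, 8, 9, 10, 11} — 10 elements.
No choice of 3 sets does better; here 7 is left uncovered.

10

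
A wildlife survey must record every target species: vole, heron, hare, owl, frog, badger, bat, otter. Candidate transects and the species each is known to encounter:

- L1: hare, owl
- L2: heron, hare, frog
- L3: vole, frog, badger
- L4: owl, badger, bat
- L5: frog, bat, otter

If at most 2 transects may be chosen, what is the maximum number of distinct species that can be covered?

Choosing L2, L4 covers {heron, hare, owl, frog, badger, bat} — 6 species.
No choice of 2 transects does better; here vole, otter are left uncovered.

6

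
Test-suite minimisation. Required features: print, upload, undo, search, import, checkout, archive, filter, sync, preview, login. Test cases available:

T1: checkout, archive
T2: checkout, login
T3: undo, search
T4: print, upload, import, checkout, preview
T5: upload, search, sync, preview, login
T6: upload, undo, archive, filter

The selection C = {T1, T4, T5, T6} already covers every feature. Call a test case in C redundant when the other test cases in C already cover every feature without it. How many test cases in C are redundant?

Drop T1: the rest still cover every feature — redundant.
Drop T4: print, import uncovered — not redundant.
Drop T5: search, sync, login uncovered — not redundant.
Drop T6: undo, filter uncovered — not redundant.
1 redundant: T1.

1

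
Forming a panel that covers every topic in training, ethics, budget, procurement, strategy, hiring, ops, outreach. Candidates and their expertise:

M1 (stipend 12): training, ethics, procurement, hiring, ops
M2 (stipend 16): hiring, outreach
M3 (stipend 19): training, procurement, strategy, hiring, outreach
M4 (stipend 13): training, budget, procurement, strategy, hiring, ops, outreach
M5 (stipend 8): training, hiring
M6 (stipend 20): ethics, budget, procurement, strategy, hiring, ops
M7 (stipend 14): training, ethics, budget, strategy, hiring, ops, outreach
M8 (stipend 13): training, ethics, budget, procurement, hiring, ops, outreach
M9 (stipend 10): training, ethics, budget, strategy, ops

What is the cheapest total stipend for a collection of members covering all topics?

M4, M9 cover every topic at stipend 13 + 10 = 23.
Any cover uses at least 2 members; among all covering selections none totals below 23.

23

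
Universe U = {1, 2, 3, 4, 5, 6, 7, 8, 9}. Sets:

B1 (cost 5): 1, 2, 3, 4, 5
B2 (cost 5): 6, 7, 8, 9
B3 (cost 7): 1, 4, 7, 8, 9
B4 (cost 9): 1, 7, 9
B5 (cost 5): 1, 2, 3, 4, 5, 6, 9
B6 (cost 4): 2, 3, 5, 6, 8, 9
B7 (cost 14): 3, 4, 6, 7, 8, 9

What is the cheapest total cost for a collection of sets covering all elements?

B1, B2 cover every element at cost 5 + 5 = 10.
Any cover uses at least 2 sets; among all covering selections none totals below 10.
Greedy by coverage-per-cost would pick B6, B3 for 11 — worse than the optimum 10.

10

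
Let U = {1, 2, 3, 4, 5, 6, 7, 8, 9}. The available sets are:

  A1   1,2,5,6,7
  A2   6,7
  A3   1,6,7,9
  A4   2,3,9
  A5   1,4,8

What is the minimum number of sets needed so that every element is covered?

A1, A4, A5 together cover {1, 2, 3, 4, 5, 6, 7, 8, 9} — every element.
No 2 of the 5 sets cover everything (all 10 pairs fall short), so 3 is minimum.

3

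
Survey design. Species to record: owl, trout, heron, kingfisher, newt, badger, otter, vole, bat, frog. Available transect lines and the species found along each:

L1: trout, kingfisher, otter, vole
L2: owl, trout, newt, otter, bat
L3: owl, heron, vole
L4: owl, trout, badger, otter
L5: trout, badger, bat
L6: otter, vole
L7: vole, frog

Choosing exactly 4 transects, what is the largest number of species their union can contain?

9

Choosing L1, L2, L3, L4 covers {owl, trout, heron, kingfisher, newt, badger, otter, vole, bat} — 9 species.
No choice of 4 transects does better; here frog is left uncovered.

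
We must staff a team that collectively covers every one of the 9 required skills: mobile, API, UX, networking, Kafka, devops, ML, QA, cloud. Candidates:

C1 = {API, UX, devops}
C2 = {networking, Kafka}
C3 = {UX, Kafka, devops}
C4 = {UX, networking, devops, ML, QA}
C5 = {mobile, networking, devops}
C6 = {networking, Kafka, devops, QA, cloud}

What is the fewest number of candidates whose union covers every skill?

4

C1, C4, C5, C6 together cover {mobile, API, UX, networking, Kafka, devops, ML, QA, cloud} — every skill.
No 3 of the 6 candidates cover everything (all 20 triples fall short), so 4 is minimum.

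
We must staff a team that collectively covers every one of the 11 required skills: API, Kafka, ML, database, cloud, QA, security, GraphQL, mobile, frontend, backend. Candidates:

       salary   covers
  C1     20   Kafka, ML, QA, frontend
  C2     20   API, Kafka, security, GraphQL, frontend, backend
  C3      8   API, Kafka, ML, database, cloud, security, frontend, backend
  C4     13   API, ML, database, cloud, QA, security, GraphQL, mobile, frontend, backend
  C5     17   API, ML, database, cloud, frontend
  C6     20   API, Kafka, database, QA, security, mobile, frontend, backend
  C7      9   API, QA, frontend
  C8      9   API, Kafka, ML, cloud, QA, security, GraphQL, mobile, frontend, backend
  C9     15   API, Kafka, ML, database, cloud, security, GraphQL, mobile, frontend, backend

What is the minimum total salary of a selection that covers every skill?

17

C3, C8 cover every skill at salary 8 + 9 = 17.
Any cover uses at least 2 candidates; among all covering selections none totals below 17.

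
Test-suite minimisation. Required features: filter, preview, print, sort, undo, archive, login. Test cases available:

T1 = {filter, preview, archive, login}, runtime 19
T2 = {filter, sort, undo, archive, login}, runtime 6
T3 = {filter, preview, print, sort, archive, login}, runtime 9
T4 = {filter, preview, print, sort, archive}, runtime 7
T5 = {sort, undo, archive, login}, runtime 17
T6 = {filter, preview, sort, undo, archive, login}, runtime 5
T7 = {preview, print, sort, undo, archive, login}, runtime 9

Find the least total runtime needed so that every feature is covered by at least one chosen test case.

T4, T6 cover every feature at runtime 7 + 5 = 12.
Any cover uses at least 2 test cases; among all covering selections none totals below 12.

12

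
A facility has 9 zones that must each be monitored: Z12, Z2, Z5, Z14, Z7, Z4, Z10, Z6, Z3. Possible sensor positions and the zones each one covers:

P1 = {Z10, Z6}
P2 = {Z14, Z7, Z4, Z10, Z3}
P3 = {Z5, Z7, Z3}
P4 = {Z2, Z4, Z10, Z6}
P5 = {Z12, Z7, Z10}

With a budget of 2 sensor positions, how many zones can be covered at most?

Choosing P2, P4 covers {Z2, Z14, Z7, Z4, Z10, Z6, Z3} — 7 zones.
No choice of 2 sensor positions does better; here Z12, Z5 are left uncovered.

7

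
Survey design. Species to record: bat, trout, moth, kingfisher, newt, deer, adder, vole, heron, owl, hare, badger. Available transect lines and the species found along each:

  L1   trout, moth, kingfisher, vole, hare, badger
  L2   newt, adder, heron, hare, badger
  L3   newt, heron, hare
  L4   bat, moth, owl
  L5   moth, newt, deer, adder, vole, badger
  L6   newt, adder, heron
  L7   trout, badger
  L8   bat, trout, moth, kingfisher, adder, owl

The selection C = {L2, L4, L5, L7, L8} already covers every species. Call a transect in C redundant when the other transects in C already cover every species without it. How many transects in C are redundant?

Drop L2: heron, hare uncovered — not redundant.
Drop L4: the rest still cover every species — redundant.
Drop L5: deer, vole uncovered — not redundant.
Drop L7: the rest still cover every species — redundant.
Drop L8: kingfisher uncovered — not redundant.
2 redundant: L4, L7.

2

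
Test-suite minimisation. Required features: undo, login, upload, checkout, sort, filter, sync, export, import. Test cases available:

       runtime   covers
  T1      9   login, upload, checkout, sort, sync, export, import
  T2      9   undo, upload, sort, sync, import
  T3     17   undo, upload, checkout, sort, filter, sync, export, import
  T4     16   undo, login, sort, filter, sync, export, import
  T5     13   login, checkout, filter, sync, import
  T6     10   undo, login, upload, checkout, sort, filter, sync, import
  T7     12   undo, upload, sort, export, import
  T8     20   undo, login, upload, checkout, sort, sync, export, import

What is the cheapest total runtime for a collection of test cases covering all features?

T1, T6 cover every feature at runtime 9 + 10 = 19.
Any cover uses at least 2 test cases; among all covering selections none totals below 19.

19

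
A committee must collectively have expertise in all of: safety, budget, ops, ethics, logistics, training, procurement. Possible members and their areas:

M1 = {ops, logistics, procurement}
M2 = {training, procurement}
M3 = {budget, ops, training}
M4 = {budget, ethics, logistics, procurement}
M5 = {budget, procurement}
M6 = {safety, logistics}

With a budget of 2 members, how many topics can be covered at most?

Choosing M3, M4 covers {budget, ops, ethics, logistics, training, procurement} — 6 topics.
No choice of 2 members does better; here safety is left uncovered.

6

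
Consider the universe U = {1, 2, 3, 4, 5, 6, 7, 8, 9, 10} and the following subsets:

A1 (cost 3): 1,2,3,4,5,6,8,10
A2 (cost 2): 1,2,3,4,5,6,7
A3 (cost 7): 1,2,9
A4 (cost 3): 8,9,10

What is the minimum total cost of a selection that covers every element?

5

A2, A4 cover every element at cost 2 + 3 = 5.
Any cover uses at least 2 sets; among all covering selections none totals below 5.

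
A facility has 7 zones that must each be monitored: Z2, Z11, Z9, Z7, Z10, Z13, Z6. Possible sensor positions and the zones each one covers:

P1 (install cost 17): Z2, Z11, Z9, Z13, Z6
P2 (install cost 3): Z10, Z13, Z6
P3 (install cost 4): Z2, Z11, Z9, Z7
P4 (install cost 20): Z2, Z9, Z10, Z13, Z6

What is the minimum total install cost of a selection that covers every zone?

7

P2, P3 cover every zone at install cost 3 + 4 = 7.
Any cover uses at least 2 sensor positions; among all covering selections none totals below 7.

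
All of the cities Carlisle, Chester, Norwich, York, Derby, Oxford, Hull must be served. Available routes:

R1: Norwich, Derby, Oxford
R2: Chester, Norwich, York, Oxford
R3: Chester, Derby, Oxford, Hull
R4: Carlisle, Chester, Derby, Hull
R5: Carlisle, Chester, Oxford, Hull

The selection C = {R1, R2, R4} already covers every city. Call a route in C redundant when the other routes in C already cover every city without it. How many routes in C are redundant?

Drop R1: the rest still cover every city — redundant.
Drop R2: York uncovered — not redundant.
Drop R4: Carlisle, Hull uncovered — not redundant.
1 redundant: R1.

1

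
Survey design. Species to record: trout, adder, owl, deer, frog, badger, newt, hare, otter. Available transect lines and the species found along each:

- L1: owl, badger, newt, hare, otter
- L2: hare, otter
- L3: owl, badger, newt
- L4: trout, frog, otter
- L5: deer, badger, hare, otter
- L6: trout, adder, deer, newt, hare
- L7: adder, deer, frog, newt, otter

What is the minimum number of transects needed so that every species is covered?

3

L1, L4, L6 together cover {trout, adder, owl, deer, frog, badger, newt, hare, otter} — every species.
No 2 of the 7 transects cover everything (all 21 pairs fall short), so 3 is minimum.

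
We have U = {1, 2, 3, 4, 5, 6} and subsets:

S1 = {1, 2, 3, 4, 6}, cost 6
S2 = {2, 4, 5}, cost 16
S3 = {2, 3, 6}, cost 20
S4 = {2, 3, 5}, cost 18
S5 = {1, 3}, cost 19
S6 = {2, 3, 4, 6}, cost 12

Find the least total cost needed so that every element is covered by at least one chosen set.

22

S1, S2 cover every element at cost 6 + 16 = 22.
Any cover uses at least 2 sets; among all covering selections none totals below 22.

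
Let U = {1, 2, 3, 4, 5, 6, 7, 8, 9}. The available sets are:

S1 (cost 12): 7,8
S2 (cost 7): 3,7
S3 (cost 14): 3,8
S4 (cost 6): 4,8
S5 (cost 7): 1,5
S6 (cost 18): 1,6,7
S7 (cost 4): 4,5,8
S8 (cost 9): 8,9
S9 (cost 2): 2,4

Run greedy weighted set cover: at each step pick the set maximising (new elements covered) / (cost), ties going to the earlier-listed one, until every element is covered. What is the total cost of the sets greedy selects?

Pick 1: S9 adds 2 new (2, 4) at cost 2 (ratio 2/2).
Pick 2: S7 adds 2 new (5, 8) at cost 4 (ratio 2/4).
Pick 3: S2 adds 2 new (3, 7) at cost 7 (ratio 2/7).
Pick 4: S5 adds 1 new (1) at cost 7 (ratio 1/7).
Pick 5: S8 adds 1 new (9) at cost 9 (ratio 1/9).
Pick 6: S6 adds 1 new (6) at cost 18 (ratio 1/18).
Greedy total cost: 2 + 4 + 7 + 7 + 9 + 18 = 47. (The true optimum is 40, so greedy overshoots here.)

47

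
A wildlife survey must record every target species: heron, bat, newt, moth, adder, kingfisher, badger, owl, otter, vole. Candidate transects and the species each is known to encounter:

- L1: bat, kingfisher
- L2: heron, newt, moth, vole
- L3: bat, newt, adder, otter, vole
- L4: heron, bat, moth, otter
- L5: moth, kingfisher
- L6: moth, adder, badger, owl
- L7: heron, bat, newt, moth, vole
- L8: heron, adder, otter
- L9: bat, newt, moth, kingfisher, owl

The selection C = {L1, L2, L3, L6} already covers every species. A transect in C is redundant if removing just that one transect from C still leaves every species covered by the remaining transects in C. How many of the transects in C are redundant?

0

Drop L1: kingfisher uncovered — not redundant.
Drop L2: heron uncovered — not redundant.
Drop L3: otter uncovered — not redundant.
Drop L6: badger, owl uncovered — not redundant.
None of the transects in C is redundant.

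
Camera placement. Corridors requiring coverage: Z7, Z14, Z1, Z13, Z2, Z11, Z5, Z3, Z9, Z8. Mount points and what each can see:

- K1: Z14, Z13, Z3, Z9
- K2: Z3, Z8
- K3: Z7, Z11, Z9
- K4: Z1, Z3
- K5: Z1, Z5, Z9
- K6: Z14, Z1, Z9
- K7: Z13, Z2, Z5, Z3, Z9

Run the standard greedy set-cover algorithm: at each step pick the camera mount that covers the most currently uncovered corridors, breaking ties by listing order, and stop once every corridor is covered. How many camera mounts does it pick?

Pick 1: K7 covers 5 new corridors (Z13, Z2, Z5, Z3, Z9).
Pick 2: K3 covers 2 new corridors (Z7, Z11).
Pick 3: K6 covers 2 new corridors (Z14, Z1).
Pick 4: K2 covers 1 new corridors (Z8).
Greedy uses 4 camera mounts.

4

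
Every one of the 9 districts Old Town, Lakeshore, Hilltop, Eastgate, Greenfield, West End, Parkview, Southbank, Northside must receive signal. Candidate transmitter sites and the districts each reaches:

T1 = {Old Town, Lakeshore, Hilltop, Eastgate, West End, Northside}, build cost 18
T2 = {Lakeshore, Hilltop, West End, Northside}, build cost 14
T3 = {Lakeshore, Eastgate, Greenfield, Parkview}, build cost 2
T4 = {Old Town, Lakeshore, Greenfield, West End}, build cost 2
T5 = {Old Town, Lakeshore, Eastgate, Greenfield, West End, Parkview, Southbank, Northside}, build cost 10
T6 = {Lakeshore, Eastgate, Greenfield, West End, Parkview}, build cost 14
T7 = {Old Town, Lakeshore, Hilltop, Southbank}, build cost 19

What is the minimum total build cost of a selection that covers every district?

T2, T5 cover every district at build cost 14 + 10 = 24.
Any cover uses at least 2 transmitter sites; among all covering selections none totals below 24.
Greedy by coverage-per-build cost would pick T3, T4, T5, T2 for 28 — worse than the optimum 24.

24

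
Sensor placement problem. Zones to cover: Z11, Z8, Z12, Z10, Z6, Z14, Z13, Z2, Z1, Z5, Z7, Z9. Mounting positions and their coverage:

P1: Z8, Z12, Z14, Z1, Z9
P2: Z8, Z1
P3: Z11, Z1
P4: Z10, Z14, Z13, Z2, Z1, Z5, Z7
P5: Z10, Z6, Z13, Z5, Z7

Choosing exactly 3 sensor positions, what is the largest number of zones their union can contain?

11

Choosing P1, P3, P4 covers {Z11, Z8, Z12, Z10, Z14, Z13, Z2, Z1, Z5, Z7, Z9} — 11 zones.
No choice of 3 sensor positions does better; here Z6 is left uncovered.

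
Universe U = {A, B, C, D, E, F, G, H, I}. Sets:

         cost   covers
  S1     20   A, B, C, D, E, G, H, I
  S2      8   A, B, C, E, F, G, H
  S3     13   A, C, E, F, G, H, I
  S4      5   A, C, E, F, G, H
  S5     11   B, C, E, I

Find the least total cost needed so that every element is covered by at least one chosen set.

25

S1, S4 cover every element at cost 20 + 5 = 25.
Any cover uses at least 2 sets; among all covering selections none totals below 25.
Greedy by coverage-per-cost would pick S4, S5, S1 for 36 — worse than the optimum 25.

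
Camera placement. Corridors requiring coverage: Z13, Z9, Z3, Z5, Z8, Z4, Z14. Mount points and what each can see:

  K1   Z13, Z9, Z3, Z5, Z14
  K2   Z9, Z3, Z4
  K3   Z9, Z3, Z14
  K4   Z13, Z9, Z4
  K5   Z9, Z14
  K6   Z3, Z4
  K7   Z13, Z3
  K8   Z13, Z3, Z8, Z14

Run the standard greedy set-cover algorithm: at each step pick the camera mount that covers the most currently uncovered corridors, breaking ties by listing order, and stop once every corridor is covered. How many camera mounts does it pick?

Pick 1: K1 covers 5 new corridors (Z13, Z9, Z3, Z5, Z14).
Pick 2: K2 covers 1 new corridors (Z4).
Pick 3: K8 covers 1 new corridors (Z8).
Greedy uses 3 camera mounts.

3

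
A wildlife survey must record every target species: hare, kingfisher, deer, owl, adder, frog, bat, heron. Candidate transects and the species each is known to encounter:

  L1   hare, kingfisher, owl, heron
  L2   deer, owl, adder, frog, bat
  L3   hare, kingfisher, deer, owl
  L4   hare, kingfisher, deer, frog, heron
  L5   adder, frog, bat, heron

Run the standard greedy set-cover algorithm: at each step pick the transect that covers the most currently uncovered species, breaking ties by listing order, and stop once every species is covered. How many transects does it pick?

2

Pick 1: L2 covers 5 new species (deer, owl, adder, frog, bat).
Pick 2: L1 covers 3 new species (hare, kingfisher, heron).
Greedy uses 2 transects.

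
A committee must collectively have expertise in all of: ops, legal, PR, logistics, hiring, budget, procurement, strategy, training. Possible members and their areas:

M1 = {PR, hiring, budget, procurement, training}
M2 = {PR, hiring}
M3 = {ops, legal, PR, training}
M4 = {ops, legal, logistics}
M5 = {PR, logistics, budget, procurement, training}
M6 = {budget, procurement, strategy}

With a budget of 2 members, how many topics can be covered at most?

8

Choosing M1, M4 covers {ops, legal, PR, logistics, hiring, budget, procurement, training} — 8 topics.
No choice of 2 members does better; here strategy is left uncovered.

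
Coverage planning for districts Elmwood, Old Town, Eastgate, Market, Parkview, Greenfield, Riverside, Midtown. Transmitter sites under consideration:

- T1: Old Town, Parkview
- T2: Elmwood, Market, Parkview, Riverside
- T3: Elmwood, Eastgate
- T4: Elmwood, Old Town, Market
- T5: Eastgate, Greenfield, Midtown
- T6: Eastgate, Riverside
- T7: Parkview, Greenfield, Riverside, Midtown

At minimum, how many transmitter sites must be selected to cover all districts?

3

T1, T2, T5 together cover {Elmwood, Old Town, Eastgate, Market, Parkview, Greenfield, Riverside, Midtown} — every district.
No 2 of the 7 transmitter sites cover everything (all 21 pairs fall short), so 3 is minimum.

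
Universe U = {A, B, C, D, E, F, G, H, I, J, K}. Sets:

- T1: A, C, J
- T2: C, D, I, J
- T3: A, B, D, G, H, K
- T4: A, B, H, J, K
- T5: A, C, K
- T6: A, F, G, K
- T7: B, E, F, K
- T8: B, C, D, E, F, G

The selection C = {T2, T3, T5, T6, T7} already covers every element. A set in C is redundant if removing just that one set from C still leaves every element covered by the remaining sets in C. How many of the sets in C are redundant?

2

Drop T2: I, J uncovered — not redundant.
Drop T3: H uncovered — not redundant.
Drop T5: the rest still cover every element — redundant.
Drop T6: the rest still cover every element — redundant.
Drop T7: E uncovered — not redundant.
2 redundant: T5, T6.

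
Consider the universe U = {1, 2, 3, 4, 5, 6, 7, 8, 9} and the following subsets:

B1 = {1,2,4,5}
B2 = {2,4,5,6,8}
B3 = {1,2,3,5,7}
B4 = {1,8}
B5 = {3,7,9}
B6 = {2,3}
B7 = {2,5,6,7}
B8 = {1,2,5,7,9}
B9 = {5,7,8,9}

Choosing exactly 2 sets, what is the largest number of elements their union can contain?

8

Choosing B2, B3 covers {1, 2, 3, 4, 5, 6, 7, 8} — 8 elements.
No choice of 2 sets does better; here 9 is left uncovered.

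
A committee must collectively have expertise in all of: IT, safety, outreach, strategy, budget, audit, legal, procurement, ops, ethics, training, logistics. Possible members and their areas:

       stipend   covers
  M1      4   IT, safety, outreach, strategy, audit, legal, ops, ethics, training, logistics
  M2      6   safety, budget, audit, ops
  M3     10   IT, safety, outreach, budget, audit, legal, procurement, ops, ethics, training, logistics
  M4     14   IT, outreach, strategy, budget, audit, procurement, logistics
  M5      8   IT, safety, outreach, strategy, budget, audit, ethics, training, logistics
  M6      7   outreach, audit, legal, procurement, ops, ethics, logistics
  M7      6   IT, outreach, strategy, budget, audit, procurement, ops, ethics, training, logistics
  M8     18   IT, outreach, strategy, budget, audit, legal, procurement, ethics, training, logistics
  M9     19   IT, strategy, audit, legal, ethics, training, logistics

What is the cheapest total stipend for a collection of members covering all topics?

10

M1, M7 cover every topic at stipend 4 + 6 = 10.
Any cover uses at least 2 members; among all covering selections none totals below 10.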